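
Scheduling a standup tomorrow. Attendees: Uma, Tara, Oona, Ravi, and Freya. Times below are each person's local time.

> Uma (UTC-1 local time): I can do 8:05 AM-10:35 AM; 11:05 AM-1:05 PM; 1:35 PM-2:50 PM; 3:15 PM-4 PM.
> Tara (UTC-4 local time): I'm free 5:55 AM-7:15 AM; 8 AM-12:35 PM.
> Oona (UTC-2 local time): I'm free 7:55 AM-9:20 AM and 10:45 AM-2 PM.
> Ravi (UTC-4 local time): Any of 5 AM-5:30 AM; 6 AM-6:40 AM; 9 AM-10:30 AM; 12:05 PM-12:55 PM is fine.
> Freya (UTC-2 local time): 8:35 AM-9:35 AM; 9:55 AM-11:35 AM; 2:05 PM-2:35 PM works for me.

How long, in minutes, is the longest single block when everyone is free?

Uma in UTC: 09:05-11:35, 12:05-14:05, 14:35-15:50, 16:15-17:00 (add 1h to convert from UTC-1).
Tara in UTC: 09:55-11:15, 12:00-16:35 (add 4h to convert from UTC-4).
Oona in UTC: 09:55-11:20, 12:45-16:00 (add 2h to convert from UTC-2).
Ravi in UTC: 09:00-09:30, 10:00-10:40, 13:00-14:30, 16:05-16:55 (add 4h to convert from UTC-4).
Freya in UTC: 10:35-11:35, 11:55-13:35, 16:05-16:35 (add 2h to convert from UTC-2).
Uma ∩ Tara: 09:55-11:15, 12:05-14:05, 14:35-15:50, 16:15-16:35.
Uma ∩ Tara ∩ Oona: 09:55-11:15, 12:45-14:05, 14:35-15:50.
Uma ∩ Tara ∩ Oona ∩ Ravi: 10:00-10:40, 13:00-14:05.
Uma ∩ Tara ∩ Oona ∩ Ravi ∩ Freya: 10:35-10:40, 13:00-13:35.
Those are the intersection windows.
The longest is 13:00-13:35 at 35 minutes.

35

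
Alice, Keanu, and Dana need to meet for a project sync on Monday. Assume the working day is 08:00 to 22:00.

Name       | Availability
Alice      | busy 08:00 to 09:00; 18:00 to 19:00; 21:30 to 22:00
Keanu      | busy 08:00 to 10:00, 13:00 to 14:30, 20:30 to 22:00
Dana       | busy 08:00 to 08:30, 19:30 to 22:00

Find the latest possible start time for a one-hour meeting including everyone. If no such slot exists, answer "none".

Alice free: 09:00-18:00, 19:00-21:30 (invert busy blocks within the working day).
Keanu free: 10:00-13:00, 14:30-20:30 (invert busy blocks within the working day).
Dana free: 08:30-19:30 (invert busy blocks within the working day).
Alice ∩ Keanu: 10:00-13:00, 14:30-18:00, 19:00-20:30.
Alice ∩ Keanu ∩ Dana: 10:00-13:00, 14:30-18:00, 19:00-19:30.
The last common window of at least 60 minutes is 14:30-18:00; a 60-minute meeting can start as late as 17:00 and still end by 18:00.

17:00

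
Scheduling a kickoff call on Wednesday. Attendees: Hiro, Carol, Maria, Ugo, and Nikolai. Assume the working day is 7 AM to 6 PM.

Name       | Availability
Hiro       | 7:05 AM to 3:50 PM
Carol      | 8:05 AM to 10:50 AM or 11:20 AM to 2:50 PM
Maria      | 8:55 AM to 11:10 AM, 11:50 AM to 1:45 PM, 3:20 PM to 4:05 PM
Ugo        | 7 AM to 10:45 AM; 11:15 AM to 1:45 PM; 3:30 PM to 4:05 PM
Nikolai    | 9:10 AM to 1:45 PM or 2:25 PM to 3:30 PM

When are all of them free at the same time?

09:10-10:45, 11:50-13:45

Hiro ∩ Carol: 08:05-10:50, 11:20-14:50.
Hiro ∩ Carol ∩ Maria: 08:55-10:50, 11:50-13:45.
Hiro ∩ Carol ∩ Maria ∩ Ugo: 08:55-10:45, 11:50-13:45.
Hiro ∩ Carol ∩ Maria ∩ Ugo ∩ Nikolai: 09:10-10:45, 11:50-13:45.
So the common availability across everyone is 09:10-10:45, 11:50-13:45.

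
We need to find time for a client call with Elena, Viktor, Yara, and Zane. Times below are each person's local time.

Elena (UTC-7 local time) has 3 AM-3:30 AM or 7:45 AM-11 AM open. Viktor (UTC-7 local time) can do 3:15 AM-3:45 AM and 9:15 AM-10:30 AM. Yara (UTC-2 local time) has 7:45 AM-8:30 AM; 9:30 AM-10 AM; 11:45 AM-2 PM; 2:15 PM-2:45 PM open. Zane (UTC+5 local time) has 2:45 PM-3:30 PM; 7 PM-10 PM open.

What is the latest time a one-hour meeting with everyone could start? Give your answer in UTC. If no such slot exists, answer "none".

Elena in UTC: 10:00-10:30, 14:45-18:00 (add 7h to convert from UTC-7).
Viktor in UTC: 10:15-10:45, 16:15-17:30 (add 7h to convert from UTC-7).
Yara in UTC: 09:45-10:30, 11:30-12:00, 13:45-16:00, 16:15-16:45 (add 2h to convert from UTC-2).
Zane in UTC: 09:45-10:30, 14:00-17:00 (subtract 5h to convert from UTC+5).
Elena ∩ Viktor: 10:15-10:30, 16:15-17:30.
Elena ∩ Viktor ∩ Yara: 10:15-10:30, 16:15-16:45.
Elena ∩ Viktor ∩ Yara ∩ Zane: 10:15-10:30, 16:15-16:45.
Those are the intersection windows.
No common window is at least 60 minutes long.

none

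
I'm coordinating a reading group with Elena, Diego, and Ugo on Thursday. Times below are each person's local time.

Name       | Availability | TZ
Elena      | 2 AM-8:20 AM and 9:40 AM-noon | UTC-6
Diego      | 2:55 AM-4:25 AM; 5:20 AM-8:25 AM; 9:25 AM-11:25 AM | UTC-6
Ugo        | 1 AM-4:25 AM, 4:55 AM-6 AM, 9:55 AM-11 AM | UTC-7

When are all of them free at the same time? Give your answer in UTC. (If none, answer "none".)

08:55-10:25, 11:20-11:25, 11:55-13:00, 16:55-17:25

Elena in UTC: 08:00-14:20, 15:40-18:00 (add 6h to convert from UTC-6).
Diego in UTC: 08:55-10:25, 11:20-14:25, 15:25-17:25 (add 6h to convert from UTC-6).
Ugo in UTC: 08:00-11:25, 11:55-13:00, 16:55-18:00 (add 7h to convert from UTC-7).
Elena ∩ Diego: 08:55-10:25, 11:20-14:20, 15:40-17:25.
Elena ∩ Diego ∩ Ugo: 08:55-10:25, 11:20-11:25, 11:55-13:00, 16:55-17:25.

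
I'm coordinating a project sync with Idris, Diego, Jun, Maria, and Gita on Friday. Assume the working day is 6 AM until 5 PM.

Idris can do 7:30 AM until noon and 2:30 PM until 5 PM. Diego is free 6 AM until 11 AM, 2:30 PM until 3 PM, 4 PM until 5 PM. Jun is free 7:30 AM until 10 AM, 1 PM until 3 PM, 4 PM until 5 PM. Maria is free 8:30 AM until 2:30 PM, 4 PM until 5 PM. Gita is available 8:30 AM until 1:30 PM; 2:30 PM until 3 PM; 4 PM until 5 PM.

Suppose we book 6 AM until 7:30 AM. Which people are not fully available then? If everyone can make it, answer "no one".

Idris: not fully free for 06:00-07:30. Diego: free for 06:00-07:30. Jun: not fully free for 06:00-07:30. Maria: not fully free for 06:00-07:30. Gita: not fully free for 06:00-07:30.

Gita, Idris, Jun, Maria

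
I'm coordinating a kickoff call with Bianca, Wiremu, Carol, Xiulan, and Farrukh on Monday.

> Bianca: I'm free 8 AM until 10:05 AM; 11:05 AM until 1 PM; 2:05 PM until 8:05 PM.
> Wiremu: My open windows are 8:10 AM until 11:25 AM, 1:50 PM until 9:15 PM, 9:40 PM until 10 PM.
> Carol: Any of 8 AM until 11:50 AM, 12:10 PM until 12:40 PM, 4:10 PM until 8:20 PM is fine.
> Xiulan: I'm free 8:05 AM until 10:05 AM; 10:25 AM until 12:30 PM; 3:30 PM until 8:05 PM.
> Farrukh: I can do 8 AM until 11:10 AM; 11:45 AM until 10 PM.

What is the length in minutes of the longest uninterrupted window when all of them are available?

235

Bianca ∩ Wiremu: 08:10-10:05, 11:05-11:25, 14:05-20:05.
Bianca ∩ Wiremu ∩ Carol: 08:10-10:05, 11:05-11:25, 16:10-20:05.
Bianca ∩ Wiremu ∩ Carol ∩ Xiulan: 08:10-10:05, 11:05-11:25, 16:10-20:05.
Bianca ∩ Wiremu ∩ Carol ∩ Xiulan ∩ Farrukh: 08:10-10:05, 11:05-11:10, 16:10-20:05.
So the common availability across everyone is 08:10-10:05, 11:05-11:10, 16:10-20:05.
The longest is 16:10-20:05 at 235 minutes.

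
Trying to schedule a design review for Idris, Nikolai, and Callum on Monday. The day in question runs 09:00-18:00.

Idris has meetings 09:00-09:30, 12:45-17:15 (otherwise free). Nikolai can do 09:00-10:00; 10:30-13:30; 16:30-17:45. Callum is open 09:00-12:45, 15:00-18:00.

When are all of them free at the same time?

09:30-10:00, 10:30-12:45, 17:15-17:45

Idris free: 09:30-12:45, 17:15-18:00 (invert busy blocks within the working day).
Nikolai free: 09:00-10:00, 10:30-13:30, 16:30-17:45.
Callum free: 09:00-12:45, 15:00-18:00.
Idris ∩ Nikolai: 09:30-10:00, 10:30-12:45, 17:15-17:45.
Idris ∩ Nikolai ∩ Callum: 09:30-10:00, 10:30-12:45, 17:15-17:45.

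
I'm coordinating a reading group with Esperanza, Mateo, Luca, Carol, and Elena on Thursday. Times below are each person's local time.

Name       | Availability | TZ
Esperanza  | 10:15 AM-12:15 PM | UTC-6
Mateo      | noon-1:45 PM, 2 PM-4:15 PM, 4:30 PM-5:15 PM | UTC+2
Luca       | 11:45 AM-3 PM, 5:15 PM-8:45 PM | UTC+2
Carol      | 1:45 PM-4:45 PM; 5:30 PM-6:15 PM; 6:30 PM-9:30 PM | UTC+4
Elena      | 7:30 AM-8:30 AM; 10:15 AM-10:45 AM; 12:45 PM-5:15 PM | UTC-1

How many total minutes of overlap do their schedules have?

Esperanza in UTC: 16:15-18:15 (add 6h to convert from UTC-6).
Mateo in UTC: 10:00-11:45, 12:00-14:15, 14:30-15:15 (subtract 2h to convert from UTC+2).
Luca in UTC: 09:45-13:00, 15:15-18:45 (subtract 2h to convert from UTC+2).
Carol in UTC: 09:45-12:45, 13:30-14:15, 14:30-17:30 (subtract 4h to convert from UTC+4).
Elena in UTC: 08:30-09:30, 11:15-11:45, 13:45-18:15 (add 1h to convert from UTC-1).
Esperanza ∩ Mateo: ∅.
Esperanza ∩ Mateo ∩ Luca: ∅.
Esperanza ∩ Mateo ∩ Luca ∩ Carol: ∅.
Esperanza ∩ Mateo ∩ Luca ∩ Carol ∩ Elena: ∅.
There is no time when everyone is free.
There is no common window, so the total is 0 minutes.

0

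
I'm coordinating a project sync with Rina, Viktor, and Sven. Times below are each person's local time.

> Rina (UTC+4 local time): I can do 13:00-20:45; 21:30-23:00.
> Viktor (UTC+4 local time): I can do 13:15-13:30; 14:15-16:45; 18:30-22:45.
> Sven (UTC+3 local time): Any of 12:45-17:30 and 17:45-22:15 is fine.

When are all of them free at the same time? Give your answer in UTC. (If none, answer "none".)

Rina in UTC: 09:00-16:45, 17:30-19:00 (subtract 4h to convert from UTC+4).
Viktor in UTC: 09:15-09:30, 10:15-12:45, 14:30-18:45 (subtract 4h to convert from UTC+4).
Sven in UTC: 09:45-14:30, 14:45-19:15 (subtract 3h to convert from UTC+3).
Rina ∩ Viktor: 09:15-09:30, 10:15-12:45, 14:30-16:45, 17:30-18:45.
Rina ∩ Viktor ∩ Sven: 10:15-12:45, 14:45-16:45, 17:30-18:45.

10:15-12:45, 14:45-16:45, 17:30-18:45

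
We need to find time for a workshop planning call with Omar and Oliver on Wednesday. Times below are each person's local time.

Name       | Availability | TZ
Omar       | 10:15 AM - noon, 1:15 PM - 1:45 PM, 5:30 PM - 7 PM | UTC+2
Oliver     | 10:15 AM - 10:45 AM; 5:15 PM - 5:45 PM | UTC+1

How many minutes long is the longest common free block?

30

Omar in UTC: 08:15-10:00, 11:15-11:45, 15:30-17:00 (subtract 2h to convert from UTC+2).
Oliver in UTC: 09:15-09:45, 16:15-16:45 (subtract 1h to convert from UTC+1).
Omar ∩ Oliver: 09:15-09:45, 16:15-16:45.
The longest is 09:15-09:45 at 30 minutes.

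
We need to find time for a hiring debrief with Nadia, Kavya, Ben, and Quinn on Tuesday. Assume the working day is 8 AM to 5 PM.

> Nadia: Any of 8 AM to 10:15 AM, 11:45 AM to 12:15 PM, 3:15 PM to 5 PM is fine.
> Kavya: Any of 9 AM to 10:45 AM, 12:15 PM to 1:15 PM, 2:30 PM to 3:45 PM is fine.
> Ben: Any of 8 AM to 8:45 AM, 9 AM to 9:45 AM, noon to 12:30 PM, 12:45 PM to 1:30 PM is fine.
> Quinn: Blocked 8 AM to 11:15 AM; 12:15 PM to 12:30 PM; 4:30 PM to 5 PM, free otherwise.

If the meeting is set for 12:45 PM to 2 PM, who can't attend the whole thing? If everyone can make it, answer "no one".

Ben, Kavya, Nadia

Nadia free: 08:00-10:15, 11:45-12:15, 15:15-17:00.
Kavya free: 09:00-10:45, 12:15-13:15, 14:30-15:45.
Ben free: 08:00-08:45, 09:00-09:45, 12:00-12:30, 12:45-13:30.
Quinn free: 11:15-12:15, 12:30-16:30 (invert busy blocks within the working day).
Nadia: not fully free for 12:45-14:00. Kavya: not fully free for 12:45-14:00. Ben: not fully free for 12:45-14:00. Quinn: free for 12:45-14:00.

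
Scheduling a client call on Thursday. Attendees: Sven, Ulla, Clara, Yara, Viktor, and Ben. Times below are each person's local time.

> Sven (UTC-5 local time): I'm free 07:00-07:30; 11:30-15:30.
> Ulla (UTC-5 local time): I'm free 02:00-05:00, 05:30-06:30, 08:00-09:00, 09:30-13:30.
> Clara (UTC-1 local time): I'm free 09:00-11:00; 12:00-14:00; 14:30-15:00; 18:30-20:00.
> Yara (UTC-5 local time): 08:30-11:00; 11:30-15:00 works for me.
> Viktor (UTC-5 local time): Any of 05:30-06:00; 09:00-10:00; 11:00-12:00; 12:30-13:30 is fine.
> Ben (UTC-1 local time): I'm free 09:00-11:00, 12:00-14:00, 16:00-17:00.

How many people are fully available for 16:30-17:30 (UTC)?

3

Sven in UTC: 12:00-12:30, 16:30-20:30 (add 5h to convert from UTC-5).
Ulla in UTC: 07:00-10:00, 10:30-11:30, 13:00-14:00, 14:30-18:30 (add 5h to convert from UTC-5).
Clara in UTC: 10:00-12:00, 13:00-15:00, 15:30-16:00, 19:30-21:00 (add 1h to convert from UTC-1).
Yara in UTC: 13:30-16:00, 16:30-20:00 (add 5h to convert from UTC-5).
Viktor in UTC: 10:30-11:00, 14:00-15:00, 16:00-17:00, 17:30-18:30 (add 5h to convert from UTC-5).
Ben in UTC: 10:00-12:00, 13:00-15:00, 17:00-18:00 (add 1h to convert from UTC-1).
Sven, Ulla, and Yara can make the full 16:30-17:30 slot — that's 3.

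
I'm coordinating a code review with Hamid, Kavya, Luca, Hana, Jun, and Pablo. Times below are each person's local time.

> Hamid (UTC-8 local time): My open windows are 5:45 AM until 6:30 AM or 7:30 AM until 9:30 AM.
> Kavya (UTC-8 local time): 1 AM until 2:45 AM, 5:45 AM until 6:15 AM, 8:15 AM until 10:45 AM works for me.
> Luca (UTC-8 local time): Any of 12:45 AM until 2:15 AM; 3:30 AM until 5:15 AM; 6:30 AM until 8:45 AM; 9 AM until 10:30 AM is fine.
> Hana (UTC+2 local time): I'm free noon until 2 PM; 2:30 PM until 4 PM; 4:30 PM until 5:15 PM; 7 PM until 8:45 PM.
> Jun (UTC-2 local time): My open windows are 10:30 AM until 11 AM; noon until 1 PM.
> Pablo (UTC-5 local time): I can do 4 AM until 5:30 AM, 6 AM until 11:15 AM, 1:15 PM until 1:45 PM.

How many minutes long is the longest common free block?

0

Hamid in UTC: 13:45-14:30, 15:30-17:30 (add 8h to convert from UTC-8).
Kavya in UTC: 09:00-10:45, 13:45-14:15, 16:15-18:45 (add 8h to convert from UTC-8).
Luca in UTC: 08:45-10:15, 11:30-13:15, 14:30-16:45, 17:00-18:30 (add 8h to convert from UTC-8).
Hana in UTC: 10:00-12:00, 12:30-14:00, 14:30-15:15, 17:00-18:45 (subtract 2h to convert from UTC+2).
Jun in UTC: 12:30-13:00, 14:00-15:00 (add 2h to convert from UTC-2).
Pablo in UTC: 09:00-10:30, 11:00-16:15, 18:15-18:45 (add 5h to convert from UTC-5).
Hamid ∩ Kavya: 13:45-14:15, 16:15-17:30.
Hamid ∩ Kavya ∩ Luca: 16:15-16:45, 17:00-17:30.
Hamid ∩ Kavya ∩ Luca ∩ Hana: 17:00-17:30.
Hamid ∩ Kavya ∩ Luca ∩ Hana ∩ Jun: ∅.
Hamid ∩ Kavya ∩ Luca ∩ Hana ∩ Jun ∩ Pablo: ∅.
There is no time when everyone is free.
No common window exists, so the longest block is 0 minutes.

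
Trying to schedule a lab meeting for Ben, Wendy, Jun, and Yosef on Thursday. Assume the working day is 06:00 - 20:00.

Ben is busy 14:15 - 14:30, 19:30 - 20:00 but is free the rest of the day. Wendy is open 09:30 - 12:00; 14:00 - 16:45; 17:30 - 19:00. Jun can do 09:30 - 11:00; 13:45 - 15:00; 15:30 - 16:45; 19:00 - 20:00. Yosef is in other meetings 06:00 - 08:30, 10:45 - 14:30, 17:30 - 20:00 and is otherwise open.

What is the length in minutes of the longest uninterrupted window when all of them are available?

75

Ben free: 06:00-14:15, 14:30-19:30 (invert busy blocks within the working day).
Wendy free: 09:30-12:00, 14:00-16:45, 17:30-19:00.
Jun free: 09:30-11:00, 13:45-15:00, 15:30-16:45, 19:00-20:00.
Yosef free: 08:30-10:45, 14:30-17:30 (invert busy blocks within the working day).
Ben ∩ Wendy: 09:30-12:00, 14:00-14:15, 14:30-16:45, 17:30-19:00.
Ben ∩ Wendy ∩ Jun: 09:30-11:00, 14:00-14:15, 14:30-15:00, 15:30-16:45.
Ben ∩ Wendy ∩ Jun ∩ Yosef: 09:30-10:45, 14:30-15:00, 15:30-16:45.
So the common availability across everyone is 09:30-10:45, 14:30-15:00, 15:30-16:45.
The longest is 09:30-10:45 at 75 minutes.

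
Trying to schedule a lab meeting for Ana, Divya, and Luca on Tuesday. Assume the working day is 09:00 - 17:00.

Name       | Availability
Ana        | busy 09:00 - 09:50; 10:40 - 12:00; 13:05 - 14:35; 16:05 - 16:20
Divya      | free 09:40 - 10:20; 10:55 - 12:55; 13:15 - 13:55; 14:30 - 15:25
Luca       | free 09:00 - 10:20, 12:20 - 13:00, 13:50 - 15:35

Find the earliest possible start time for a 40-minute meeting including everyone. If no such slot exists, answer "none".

Ana free: 09:50-10:40, 12:00-13:05, 14:35-16:05, 16:20-17:00 (invert busy blocks within the working day).
Divya free: 09:40-10:20, 10:55-12:55, 13:15-13:55, 14:30-15:25.
Luca free: 09:00-10:20, 12:20-13:00, 13:50-15:35.
Ana ∩ Divya: 09:50-10:20, 12:00-12:55, 14:35-15:25.
Ana ∩ Divya ∩ Luca: 09:50-10:20, 12:20-12:55, 14:35-15:25.
The first common window of at least 40 minutes is 14:35-15:25, so the earliest start is 14:35.

14:35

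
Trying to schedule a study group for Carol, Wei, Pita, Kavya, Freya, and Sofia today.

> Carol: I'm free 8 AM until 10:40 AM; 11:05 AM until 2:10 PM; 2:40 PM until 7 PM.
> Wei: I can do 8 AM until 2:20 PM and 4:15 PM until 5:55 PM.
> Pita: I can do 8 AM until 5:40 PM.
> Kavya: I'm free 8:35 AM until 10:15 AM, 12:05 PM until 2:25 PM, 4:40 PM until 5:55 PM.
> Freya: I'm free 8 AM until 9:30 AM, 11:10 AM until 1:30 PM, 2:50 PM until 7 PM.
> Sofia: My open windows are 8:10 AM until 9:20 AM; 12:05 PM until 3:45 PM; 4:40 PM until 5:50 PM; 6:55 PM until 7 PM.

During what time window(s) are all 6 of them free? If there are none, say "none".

08:35-09:20, 12:05-13:30, 16:40-17:40

Carol ∩ Wei: 08:00-10:40, 11:05-14:10, 16:15-17:55.
Carol ∩ Wei ∩ Pita: 08:00-10:40, 11:05-14:10, 16:15-17:40.
Carol ∩ Wei ∩ Pita ∩ Kavya: 08:35-10:15, 12:05-14:10, 16:40-17:40.
Carol ∩ Wei ∩ Pita ∩ Kavya ∩ Freya: 08:35-09:30, 12:05-13:30, 16:40-17:40.
Carol ∩ Wei ∩ Pita ∩ Kavya ∩ Freya ∩ Sofia: 08:35-09:20, 12:05-13:30, 16:40-17:40.
Those are the intersection windows.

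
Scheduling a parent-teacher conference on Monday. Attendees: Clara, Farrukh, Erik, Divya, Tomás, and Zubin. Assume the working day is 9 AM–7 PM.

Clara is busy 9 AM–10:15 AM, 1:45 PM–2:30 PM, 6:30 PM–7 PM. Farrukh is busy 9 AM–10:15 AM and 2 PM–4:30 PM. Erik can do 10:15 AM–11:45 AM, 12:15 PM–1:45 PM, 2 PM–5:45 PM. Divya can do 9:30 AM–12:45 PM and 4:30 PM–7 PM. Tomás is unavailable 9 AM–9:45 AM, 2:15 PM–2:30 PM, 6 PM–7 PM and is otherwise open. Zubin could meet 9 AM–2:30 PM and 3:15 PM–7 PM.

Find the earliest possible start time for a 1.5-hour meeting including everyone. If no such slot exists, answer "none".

10:15

Clara free: 10:15-13:45, 14:30-18:30 (invert busy blocks within the working day).
Farrukh free: 10:15-14:00, 16:30-19:00 (invert busy blocks within the working day).
Erik free: 10:15-11:45, 12:15-13:45, 14:00-17:45.
Divya free: 09:30-12:45, 16:30-19:00.
Tomás free: 09:45-14:15, 14:30-18:00 (invert busy blocks within the working day).
Zubin free: 09:00-14:30, 15:15-19:00.
Clara ∩ Farrukh: 10:15-13:45, 16:30-18:30.
Clara ∩ Farrukh ∩ Erik: 10:15-11:45, 12:15-13:45, 16:30-17:45.
Clara ∩ Farrukh ∩ Erik ∩ Divya: 10:15-11:45, 12:15-12:45, 16:30-17:45.
Clara ∩ Farrukh ∩ Erik ∩ Divya ∩ Tomás: 10:15-11:45, 12:15-12:45, 16:30-17:45.
Clara ∩ Farrukh ∩ Erik ∩ Divya ∩ Tomás ∩ Zubin: 10:15-11:45, 12:15-12:45, 16:30-17:45.
Those are the intersection windows.
The first common window of at least 90 minutes is 10:15-11:45, so the earliest start is 10:15.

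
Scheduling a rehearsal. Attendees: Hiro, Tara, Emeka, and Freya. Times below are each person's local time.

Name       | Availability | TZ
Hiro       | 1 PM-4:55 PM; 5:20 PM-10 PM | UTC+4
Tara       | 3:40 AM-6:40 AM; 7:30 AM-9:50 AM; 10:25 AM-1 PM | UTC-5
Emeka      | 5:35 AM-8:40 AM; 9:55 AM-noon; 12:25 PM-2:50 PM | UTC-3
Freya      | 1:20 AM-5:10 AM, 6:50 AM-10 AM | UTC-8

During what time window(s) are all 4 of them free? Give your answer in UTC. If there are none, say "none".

09:20-11:40, 15:25-17:50

Hiro in UTC: 09:00-12:55, 13:20-18:00 (subtract 4h to convert from UTC+4).
Tara in UTC: 08:40-11:40, 12:30-14:50, 15:25-18:00 (add 5h to convert from UTC-5).
Emeka in UTC: 08:35-11:40, 12:55-15:00, 15:25-17:50 (add 3h to convert from UTC-3).
Freya in UTC: 09:20-13:10, 14:50-18:00 (add 8h to convert from UTC-8).
Hiro ∩ Tara: 09:00-11:40, 12:30-12:55, 13:20-14:50, 15:25-18:00.
Hiro ∩ Tara ∩ Emeka: 09:00-11:40, 13:20-14:50, 15:25-17:50.
Hiro ∩ Tara ∩ Emeka ∩ Freya: 09:20-11:40, 15:25-17:50.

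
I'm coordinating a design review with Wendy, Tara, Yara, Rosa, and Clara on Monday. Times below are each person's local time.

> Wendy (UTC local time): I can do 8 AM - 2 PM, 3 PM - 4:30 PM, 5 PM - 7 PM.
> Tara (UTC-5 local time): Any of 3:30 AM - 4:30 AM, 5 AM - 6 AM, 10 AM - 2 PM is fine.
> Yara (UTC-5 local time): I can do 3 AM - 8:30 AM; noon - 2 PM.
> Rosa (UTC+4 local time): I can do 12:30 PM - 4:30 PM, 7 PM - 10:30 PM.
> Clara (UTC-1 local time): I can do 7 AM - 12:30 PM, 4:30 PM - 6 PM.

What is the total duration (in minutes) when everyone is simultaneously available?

180

Wendy in UTC: 08:00-14:00, 15:00-16:30, 17:00-19:00.
Tara in UTC: 08:30-09:30, 10:00-11:00, 15:00-19:00 (add 5h to convert from UTC-5).
Yara in UTC: 08:00-13:30, 17:00-19:00 (add 5h to convert from UTC-5).
Rosa in UTC: 08:30-12:30, 15:00-18:30 (subtract 4h to convert from UTC+4).
Clara in UTC: 08:00-13:30, 17:30-19:00 (add 1h to convert from UTC-1).
Wendy ∩ Tara: 08:30-09:30, 10:00-11:00, 15:00-16:30, 17:00-19:00.
Wendy ∩ Tara ∩ Yara: 08:30-09:30, 10:00-11:00, 17:00-19:00.
Wendy ∩ Tara ∩ Yara ∩ Rosa: 08:30-09:30, 10:00-11:00, 17:00-18:30.
Wendy ∩ Tara ∩ Yara ∩ Rosa ∩ Clara: 08:30-09:30, 10:00-11:00, 17:30-18:30.
Summing the common windows: 60 + 60 + 60 = 180 minutes.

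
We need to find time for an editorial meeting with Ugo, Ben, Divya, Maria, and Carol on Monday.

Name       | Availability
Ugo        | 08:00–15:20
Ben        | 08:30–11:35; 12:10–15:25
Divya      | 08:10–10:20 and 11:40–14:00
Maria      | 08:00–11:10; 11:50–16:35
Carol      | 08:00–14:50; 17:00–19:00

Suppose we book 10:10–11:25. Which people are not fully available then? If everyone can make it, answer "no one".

Ugo: free for 10:10-11:25. Ben: free for 10:10-11:25. Divya: not fully free for 10:10-11:25. Maria: not fully free for 10:10-11:25. Carol: free for 10:10-11:25.

Divya, Maria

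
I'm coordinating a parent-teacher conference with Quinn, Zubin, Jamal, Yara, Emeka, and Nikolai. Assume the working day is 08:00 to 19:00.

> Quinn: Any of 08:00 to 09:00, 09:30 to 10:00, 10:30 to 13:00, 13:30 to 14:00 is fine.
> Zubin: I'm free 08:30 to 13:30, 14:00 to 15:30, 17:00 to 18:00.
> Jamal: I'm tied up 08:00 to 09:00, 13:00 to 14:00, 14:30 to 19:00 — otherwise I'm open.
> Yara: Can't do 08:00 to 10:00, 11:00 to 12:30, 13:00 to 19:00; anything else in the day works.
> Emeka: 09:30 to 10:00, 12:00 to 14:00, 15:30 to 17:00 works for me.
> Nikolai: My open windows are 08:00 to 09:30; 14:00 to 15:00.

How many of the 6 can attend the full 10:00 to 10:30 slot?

Quinn free: 08:00-09:00, 09:30-10:00, 10:30-13:00, 13:30-14:00.
Zubin free: 08:30-13:30, 14:00-15:30, 17:00-18:00.
Jamal free: 09:00-13:00, 14:00-14:30 (invert busy blocks within the working day).
Yara free: 10:00-11:00, 12:30-13:00 (invert busy blocks within the working day).
Emeka free: 09:30-10:00, 12:00-14:00, 15:30-17:00.
Nikolai free: 08:00-09:30, 14:00-15:00.
Zubin, Jamal, and Yara can make the full 10:00-10:30 slot — that's 3.

3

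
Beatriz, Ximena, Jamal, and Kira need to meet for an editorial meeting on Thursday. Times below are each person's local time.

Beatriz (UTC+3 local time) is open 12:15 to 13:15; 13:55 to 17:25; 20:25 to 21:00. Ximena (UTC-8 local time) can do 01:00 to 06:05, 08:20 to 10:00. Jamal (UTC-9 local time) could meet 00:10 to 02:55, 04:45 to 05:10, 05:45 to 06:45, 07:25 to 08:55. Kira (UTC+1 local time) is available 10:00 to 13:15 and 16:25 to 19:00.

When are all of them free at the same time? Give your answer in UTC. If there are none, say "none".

Beatriz in UTC: 09:15-10:15, 10:55-14:25, 17:25-18:00 (subtract 3h to convert from UTC+3).
Ximena in UTC: 09:00-14:05, 16:20-18:00 (add 8h to convert from UTC-8).
Jamal in UTC: 09:10-11:55, 13:45-14:10, 14:45-15:45, 16:25-17:55 (add 9h to convert from UTC-9).
Kira in UTC: 09:00-12:15, 15:25-18:00 (subtract 1h to convert from UTC+1).
Beatriz ∩ Ximena: 09:15-10:15, 10:55-14:05, 17:25-18:00.
Beatriz ∩ Ximena ∩ Jamal: 09:15-10:15, 10:55-11:55, 13:45-14:05, 17:25-17:55.
Beatriz ∩ Ximena ∩ Jamal ∩ Kira: 09:15-10:15, 10:55-11:55, 17:25-17:55.

09:15-10:15, 10:55-11:55, 17:25-17:55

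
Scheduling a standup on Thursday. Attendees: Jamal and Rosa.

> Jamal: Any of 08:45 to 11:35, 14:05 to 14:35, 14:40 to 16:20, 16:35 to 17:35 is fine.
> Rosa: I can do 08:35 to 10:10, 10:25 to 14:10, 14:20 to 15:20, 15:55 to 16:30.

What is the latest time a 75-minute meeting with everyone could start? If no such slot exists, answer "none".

Jamal ∩ Rosa: 08:45-10:10, 10:25-11:35, 14:05-14:10, 14:20-14:35, 14:40-15:20, 15:55-16:20.
The last common window of at least 75 minutes is 08:45-10:10; a 75-minute meeting can start as late as 08:55 and still end by 10:10.

08:55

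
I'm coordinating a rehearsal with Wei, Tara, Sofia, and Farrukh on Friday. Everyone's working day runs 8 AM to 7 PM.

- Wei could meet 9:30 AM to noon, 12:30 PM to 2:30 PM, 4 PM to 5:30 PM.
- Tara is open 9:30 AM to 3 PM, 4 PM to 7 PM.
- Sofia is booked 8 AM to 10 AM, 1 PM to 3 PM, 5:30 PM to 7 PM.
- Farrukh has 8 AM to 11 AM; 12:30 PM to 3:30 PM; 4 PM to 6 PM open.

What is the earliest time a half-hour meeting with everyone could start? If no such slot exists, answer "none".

Wei free: 09:30-12:00, 12:30-14:30, 16:00-17:30.
Tara free: 09:30-15:00, 16:00-19:00.
Sofia free: 10:00-13:00, 15:00-17:30 (invert busy blocks within the working day).
Farrukh free: 08:00-11:00, 12:30-15:30, 16:00-18:00.
Wei ∩ Tara: 09:30-12:00, 12:30-14:30, 16:00-17:30.
Wei ∩ Tara ∩ Sofia: 10:00-12:00, 12:30-13:00, 16:00-17:30.
Wei ∩ Tara ∩ Sofia ∩ Farrukh: 10:00-11:00, 12:30-13:00, 16:00-17:30.
The first common window of at least 30 minutes is 10:00-11:00, so the earliest start is 10:00.

10:00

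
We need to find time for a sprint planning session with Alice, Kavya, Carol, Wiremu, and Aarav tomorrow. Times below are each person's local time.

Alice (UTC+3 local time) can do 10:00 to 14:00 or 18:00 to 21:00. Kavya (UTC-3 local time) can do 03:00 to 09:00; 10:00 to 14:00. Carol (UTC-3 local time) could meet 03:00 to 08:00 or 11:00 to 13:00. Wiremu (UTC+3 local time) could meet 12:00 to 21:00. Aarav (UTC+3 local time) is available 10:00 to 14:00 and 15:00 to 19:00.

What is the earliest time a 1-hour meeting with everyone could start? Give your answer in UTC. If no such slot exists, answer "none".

09:00

Alice in UTC: 07:00-11:00, 15:00-18:00 (subtract 3h to convert from UTC+3).
Kavya in UTC: 06:00-12:00, 13:00-17:00 (add 3h to convert from UTC-3).
Carol in UTC: 06:00-11:00, 14:00-16:00 (add 3h to convert from UTC-3).
Wiremu in UTC: 09:00-18:00 (subtract 3h to convert from UTC+3).
Aarav in UTC: 07:00-11:00, 12:00-16:00 (subtract 3h to convert from UTC+3).
Alice ∩ Kavya: 07:00-11:00, 15:00-17:00.
Alice ∩ Kavya ∩ Carol: 07:00-11:00, 15:00-16:00.
Alice ∩ Kavya ∩ Carol ∩ Wiremu: 09:00-11:00, 15:00-16:00.
Alice ∩ Kavya ∩ Carol ∩ Wiremu ∩ Aarav: 09:00-11:00, 15:00-16:00.
The first common window of at least 60 minutes is 09:00-11:00, so the earliest start is 09:00.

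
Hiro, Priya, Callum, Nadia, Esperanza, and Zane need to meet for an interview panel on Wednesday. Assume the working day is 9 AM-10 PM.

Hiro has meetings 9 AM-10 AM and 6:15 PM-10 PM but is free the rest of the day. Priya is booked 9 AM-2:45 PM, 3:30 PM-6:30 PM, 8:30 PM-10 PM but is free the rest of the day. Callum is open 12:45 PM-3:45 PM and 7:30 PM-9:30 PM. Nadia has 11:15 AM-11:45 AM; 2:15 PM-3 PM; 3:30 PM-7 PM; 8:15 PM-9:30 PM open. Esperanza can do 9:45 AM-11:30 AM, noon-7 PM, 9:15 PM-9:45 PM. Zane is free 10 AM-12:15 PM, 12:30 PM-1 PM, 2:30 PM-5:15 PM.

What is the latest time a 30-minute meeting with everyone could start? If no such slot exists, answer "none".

none

Hiro free: 10:00-18:15 (invert busy blocks within the working day).
Priya free: 14:45-15:30, 18:30-20:30 (invert busy blocks within the working day).
Callum free: 12:45-15:45, 19:30-21:30.
Nadia free: 11:15-11:45, 14:15-15:00, 15:30-19:00, 20:15-21:30.
Esperanza free: 09:45-11:30, 12:00-19:00, 21:15-21:45.
Zane free: 10:00-12:15, 12:30-13:00, 14:30-17:15.
Hiro ∩ Priya: 14:45-15:30.
Hiro ∩ Priya ∩ Callum: 14:45-15:30.
Hiro ∩ Priya ∩ Callum ∩ Nadia: 14:45-15:00.
Hiro ∩ Priya ∩ Callum ∩ Nadia ∩ Esperanza: 14:45-15:00.
Hiro ∩ Priya ∩ Callum ∩ Nadia ∩ Esperanza ∩ Zane: 14:45-15:00.
No common window is at least 30 minutes long.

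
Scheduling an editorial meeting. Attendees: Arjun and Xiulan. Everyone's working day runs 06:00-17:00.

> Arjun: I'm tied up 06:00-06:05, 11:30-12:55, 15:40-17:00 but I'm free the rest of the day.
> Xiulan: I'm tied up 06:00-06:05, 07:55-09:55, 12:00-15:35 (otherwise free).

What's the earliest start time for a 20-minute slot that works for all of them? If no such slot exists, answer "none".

06:05

Arjun free: 06:05-11:30, 12:55-15:40 (invert busy blocks within the working day).
Xiulan free: 06:05-07:55, 09:55-12:00, 15:35-17:00 (invert busy blocks within the working day).
Arjun ∩ Xiulan: 06:05-07:55, 09:55-11:30, 15:35-15:40.
The first common window of at least 20 minutes is 06:05-07:55, so the earliest start is 06:05.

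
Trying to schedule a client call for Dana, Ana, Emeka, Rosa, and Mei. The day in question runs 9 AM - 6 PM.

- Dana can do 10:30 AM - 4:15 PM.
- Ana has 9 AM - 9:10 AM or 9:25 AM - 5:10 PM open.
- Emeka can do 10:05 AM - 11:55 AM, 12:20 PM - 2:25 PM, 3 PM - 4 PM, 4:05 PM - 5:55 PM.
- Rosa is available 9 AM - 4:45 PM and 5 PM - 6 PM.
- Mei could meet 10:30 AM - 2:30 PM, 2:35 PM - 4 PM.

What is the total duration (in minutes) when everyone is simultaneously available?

270

Dana ∩ Ana: 10:30-16:15.
Dana ∩ Ana ∩ Emeka: 10:30-11:55, 12:20-14:25, 15:00-16:00, 16:05-16:15.
Dana ∩ Ana ∩ Emeka ∩ Rosa: 10:30-11:55, 12:20-14:25, 15:00-16:00, 16:05-16:15.
Dana ∩ Ana ∩ Emeka ∩ Rosa ∩ Mei: 10:30-11:55, 12:20-14:25, 15:00-16:00.
Summing the common windows: 85 + 125 + 60 = 270 minutes.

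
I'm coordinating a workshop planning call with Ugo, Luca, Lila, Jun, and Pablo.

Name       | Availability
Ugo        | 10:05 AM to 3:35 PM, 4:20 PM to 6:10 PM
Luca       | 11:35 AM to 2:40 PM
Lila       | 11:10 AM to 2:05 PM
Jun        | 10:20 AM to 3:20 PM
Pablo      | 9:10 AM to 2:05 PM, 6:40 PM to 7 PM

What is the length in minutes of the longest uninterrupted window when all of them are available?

Ugo ∩ Luca: 11:35-14:40.
Ugo ∩ Luca ∩ Lila: 11:35-14:05.
Ugo ∩ Luca ∩ Lila ∩ Jun: 11:35-14:05.
Ugo ∩ Luca ∩ Lila ∩ Jun ∩ Pablo: 11:35-14:05.
The longest is 11:35-14:05 at 150 minutes.

150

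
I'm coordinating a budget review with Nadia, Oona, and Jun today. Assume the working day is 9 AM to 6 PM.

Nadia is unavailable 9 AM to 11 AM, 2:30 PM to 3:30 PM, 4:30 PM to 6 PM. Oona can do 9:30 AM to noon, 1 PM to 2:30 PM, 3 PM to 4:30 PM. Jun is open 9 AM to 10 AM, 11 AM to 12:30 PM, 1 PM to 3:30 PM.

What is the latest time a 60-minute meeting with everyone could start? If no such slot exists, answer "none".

Nadia free: 11:00-14:30, 15:30-16:30 (invert busy blocks within the working day).
Oona free: 09:30-12:00, 13:00-14:30, 15:00-16:30.
Jun free: 09:00-10:00, 11:00-12:30, 13:00-15:30.
Nadia ∩ Oona: 11:00-12:00, 13:00-14:30, 15:30-16:30.
Nadia ∩ Oona ∩ Jun: 11:00-12:00, 13:00-14:30.
The last common window of at least 60 minutes is 13:00-14:30; a 60-minute meeting can start as late as 13:30 and still end by 14:30.

13:30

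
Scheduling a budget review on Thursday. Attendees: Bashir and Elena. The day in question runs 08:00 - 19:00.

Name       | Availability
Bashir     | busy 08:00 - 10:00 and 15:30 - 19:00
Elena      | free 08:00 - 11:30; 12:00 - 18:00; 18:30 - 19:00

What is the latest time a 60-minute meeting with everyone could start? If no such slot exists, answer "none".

14:30

Bashir free: 10:00-15:30 (invert busy blocks within the working day).
Elena free: 08:00-11:30, 12:00-18:00, 18:30-19:00.
Bashir ∩ Elena: 10:00-11:30, 12:00-15:30.
The last common window of at least 60 minutes is 12:00-15:30; a 60-minute meeting can start as late as 14:30 and still end by 15:30.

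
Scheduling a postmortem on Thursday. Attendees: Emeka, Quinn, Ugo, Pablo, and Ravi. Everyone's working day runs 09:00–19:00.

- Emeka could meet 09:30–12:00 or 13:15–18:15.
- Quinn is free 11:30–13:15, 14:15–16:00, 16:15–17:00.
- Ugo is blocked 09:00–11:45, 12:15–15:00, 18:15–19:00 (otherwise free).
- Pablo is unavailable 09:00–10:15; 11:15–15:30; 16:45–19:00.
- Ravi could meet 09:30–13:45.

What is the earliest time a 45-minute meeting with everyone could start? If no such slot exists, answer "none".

none

Emeka free: 09:30-12:00, 13:15-18:15.
Quinn free: 11:30-13:15, 14:15-16:00, 16:15-17:00.
Ugo free: 11:45-12:15, 15:00-18:15 (invert busy blocks within the working day).
Pablo free: 10:15-11:15, 15:30-16:45 (invert busy blocks within the working day).
Ravi free: 09:30-13:45.
Emeka ∩ Quinn: 11:30-12:00, 14:15-16:00, 16:15-17:00.
Emeka ∩ Quinn ∩ Ugo: 11:45-12:00, 15:00-16:00, 16:15-17:00.
Emeka ∩ Quinn ∩ Ugo ∩ Pablo: 15:30-16:00, 16:15-16:45.
Emeka ∩ Quinn ∩ Ugo ∩ Pablo ∩ Ravi: ∅.
There is no time when everyone is free.
No common window is at least 45 minutes long.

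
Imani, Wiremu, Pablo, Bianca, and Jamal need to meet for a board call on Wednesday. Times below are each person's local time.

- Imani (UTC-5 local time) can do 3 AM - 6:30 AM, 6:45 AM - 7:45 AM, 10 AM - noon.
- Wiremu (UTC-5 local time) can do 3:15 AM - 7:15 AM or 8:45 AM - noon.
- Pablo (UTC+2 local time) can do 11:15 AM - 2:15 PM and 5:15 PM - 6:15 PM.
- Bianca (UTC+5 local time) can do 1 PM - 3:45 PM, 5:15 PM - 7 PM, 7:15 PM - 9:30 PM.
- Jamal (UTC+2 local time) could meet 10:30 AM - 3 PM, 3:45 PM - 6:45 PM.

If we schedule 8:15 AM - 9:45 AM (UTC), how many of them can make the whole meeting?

3

Imani in UTC: 08:00-11:30, 11:45-12:45, 15:00-17:00 (add 5h to convert from UTC-5).
Wiremu in UTC: 08:15-12:15, 13:45-17:00 (add 5h to convert from UTC-5).
Pablo in UTC: 09:15-12:15, 15:15-16:15 (subtract 2h to convert from UTC+2).
Bianca in UTC: 08:00-10:45, 12:15-14:00, 14:15-16:30 (subtract 5h to convert from UTC+5).
Jamal in UTC: 08:30-13:00, 13:45-16:45 (subtract 2h to convert from UTC+2).
Imani, Wiremu, and Bianca can make the full 08:15-09:45 slot — that's 3.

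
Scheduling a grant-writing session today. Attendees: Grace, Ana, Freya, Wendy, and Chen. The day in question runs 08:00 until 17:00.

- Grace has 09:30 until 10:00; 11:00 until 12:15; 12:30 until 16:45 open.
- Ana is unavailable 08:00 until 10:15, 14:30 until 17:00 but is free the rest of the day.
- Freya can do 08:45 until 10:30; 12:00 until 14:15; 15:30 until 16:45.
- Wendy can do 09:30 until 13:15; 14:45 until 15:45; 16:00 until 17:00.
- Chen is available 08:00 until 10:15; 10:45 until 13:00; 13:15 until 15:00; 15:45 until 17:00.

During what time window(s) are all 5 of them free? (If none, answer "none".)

Grace free: 09:30-10:00, 11:00-12:15, 12:30-16:45.
Ana free: 10:15-14:30 (invert busy blocks within the working day).
Freya free: 08:45-10:30, 12:00-14:15, 15:30-16:45.
Wendy free: 09:30-13:15, 14:45-15:45, 16:00-17:00.
Chen free: 08:00-10:15, 10:45-13:00, 13:15-15:00, 15:45-17:00.
Grace ∩ Ana: 11:00-12:15, 12:30-14:30.
Grace ∩ Ana ∩ Freya: 12:00-12:15, 12:30-14:15.
Grace ∩ Ana ∩ Freya ∩ Wendy: 12:00-12:15, 12:30-13:15.
Grace ∩ Ana ∩ Freya ∩ Wendy ∩ Chen: 12:00-12:15, 12:30-13:00.
So the common availability across everyone is 12:00-12:15, 12:30-13:00.

12:00-12:15, 12:30-13:00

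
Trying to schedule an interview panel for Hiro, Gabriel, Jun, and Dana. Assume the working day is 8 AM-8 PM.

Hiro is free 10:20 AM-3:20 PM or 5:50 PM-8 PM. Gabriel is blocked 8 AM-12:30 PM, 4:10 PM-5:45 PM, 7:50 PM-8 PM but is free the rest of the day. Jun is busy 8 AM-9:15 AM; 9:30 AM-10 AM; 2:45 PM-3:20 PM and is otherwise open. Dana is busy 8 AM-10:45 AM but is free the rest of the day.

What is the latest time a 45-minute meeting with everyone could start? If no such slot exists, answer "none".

19:05

Hiro free: 10:20-15:20, 17:50-20:00.
Gabriel free: 12:30-16:10, 17:45-19:50 (invert busy blocks within the working day).
Jun free: 09:15-09:30, 10:00-14:45, 15:20-20:00 (invert busy blocks within the working day).
Dana free: 10:45-20:00 (invert busy blocks within the working day).
Hiro ∩ Gabriel: 12:30-15:20, 17:50-19:50.
Hiro ∩ Gabriel ∩ Jun: 12:30-14:45, 17:50-19:50.
Hiro ∩ Gabriel ∩ Jun ∩ Dana: 12:30-14:45, 17:50-19:50.
The last common window of at least 45 minutes is 17:50-19:50; a 45-minute meeting can start as late as 19:05 and still end by 19:50.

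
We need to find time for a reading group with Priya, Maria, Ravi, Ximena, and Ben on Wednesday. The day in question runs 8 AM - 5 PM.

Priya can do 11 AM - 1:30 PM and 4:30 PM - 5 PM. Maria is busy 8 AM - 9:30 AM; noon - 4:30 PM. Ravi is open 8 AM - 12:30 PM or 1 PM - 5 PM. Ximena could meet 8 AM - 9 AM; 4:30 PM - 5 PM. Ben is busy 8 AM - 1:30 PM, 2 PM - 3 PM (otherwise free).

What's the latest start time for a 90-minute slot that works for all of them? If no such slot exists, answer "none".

none

Priya free: 11:00-13:30, 16:30-17:00.
Maria free: 09:30-12:00, 16:30-17:00 (invert busy blocks within the working day).
Ravi free: 08:00-12:30, 13:00-17:00.
Ximena free: 08:00-09:00, 16:30-17:00.
Ben free: 13:30-14:00, 15:00-17:00 (invert busy blocks within the working day).
Priya ∩ Maria: 11:00-12:00, 16:30-17:00.
Priya ∩ Maria ∩ Ravi: 11:00-12:00, 16:30-17:00.
Priya ∩ Maria ∩ Ravi ∩ Ximena: 16:30-17:00.
Priya ∩ Maria ∩ Ravi ∩ Ximena ∩ Ben: 16:30-17:00.
Those are the intersection windows.
No common window is at least 90 minutes long.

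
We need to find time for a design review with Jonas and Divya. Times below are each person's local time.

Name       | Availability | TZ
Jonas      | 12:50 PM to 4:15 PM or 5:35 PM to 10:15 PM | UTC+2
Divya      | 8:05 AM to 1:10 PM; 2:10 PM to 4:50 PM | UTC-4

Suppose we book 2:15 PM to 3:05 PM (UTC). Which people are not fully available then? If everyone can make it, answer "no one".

Jonas in UTC: 10:50-14:15, 15:35-20:15 (subtract 2h to convert from UTC+2).
Divya in UTC: 12:05-17:10, 18:10-20:50 (add 4h to convert from UTC-4).
Jonas: not fully free for 14:15-15:05. Divya: free for 14:15-15:05.

Jonas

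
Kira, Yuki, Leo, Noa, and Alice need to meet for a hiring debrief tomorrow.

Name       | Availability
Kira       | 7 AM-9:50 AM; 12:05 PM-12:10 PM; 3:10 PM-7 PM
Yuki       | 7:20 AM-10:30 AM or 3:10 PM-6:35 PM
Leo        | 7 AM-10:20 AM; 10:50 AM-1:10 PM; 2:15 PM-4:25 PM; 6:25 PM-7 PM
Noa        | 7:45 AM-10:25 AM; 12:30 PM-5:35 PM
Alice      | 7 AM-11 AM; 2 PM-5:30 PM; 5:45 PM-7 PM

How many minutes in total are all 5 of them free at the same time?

200

Kira ∩ Yuki: 07:20-09:50, 15:10-18:35.
Kira ∩ Yuki ∩ Leo: 07:20-09:50, 15:10-16:25, 18:25-18:35.
Kira ∩ Yuki ∩ Leo ∩ Noa: 07:45-09:50, 15:10-16:25.
Kira ∩ Yuki ∩ Leo ∩ Noa ∩ Alice: 07:45-09:50, 15:10-16:25.
Those are the intersection windows.
Summing the common windows: 125 + 75 = 200 minutes.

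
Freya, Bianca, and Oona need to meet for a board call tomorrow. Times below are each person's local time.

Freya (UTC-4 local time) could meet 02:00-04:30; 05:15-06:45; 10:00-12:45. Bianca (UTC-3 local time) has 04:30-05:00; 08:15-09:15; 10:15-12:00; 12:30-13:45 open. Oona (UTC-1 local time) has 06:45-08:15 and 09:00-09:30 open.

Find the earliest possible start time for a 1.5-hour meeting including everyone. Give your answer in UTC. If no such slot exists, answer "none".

Freya in UTC: 06:00-08:30, 09:15-10:45, 14:00-16:45 (add 4h to convert from UTC-4).
Bianca in UTC: 07:30-08:00, 11:15-12:15, 13:15-15:00, 15:30-16:45 (add 3h to convert from UTC-3).
Oona in UTC: 07:45-09:15, 10:00-10:30 (add 1h to convert from UTC-1).
Freya ∩ Bianca: 07:30-08:00, 14:00-15:00, 15:30-16:45.
Freya ∩ Bianca ∩ Oona: 07:45-08:00.
No common window is at least 90 minutes long.

none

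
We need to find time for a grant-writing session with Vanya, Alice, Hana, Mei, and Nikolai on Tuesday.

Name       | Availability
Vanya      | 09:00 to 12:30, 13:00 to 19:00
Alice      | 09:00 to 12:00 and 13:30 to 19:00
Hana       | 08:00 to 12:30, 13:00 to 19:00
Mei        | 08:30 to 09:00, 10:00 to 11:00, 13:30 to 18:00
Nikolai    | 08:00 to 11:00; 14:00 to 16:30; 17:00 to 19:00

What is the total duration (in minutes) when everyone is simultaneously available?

270

Vanya ∩ Alice: 09:00-12:00, 13:30-19:00.
Vanya ∩ Alice ∩ Hana: 09:00-12:00, 13:30-19:00.
Vanya ∩ Alice ∩ Hana ∩ Mei: 10:00-11:00, 13:30-18:00.
Vanya ∩ Alice ∩ Hana ∩ Mei ∩ Nikolai: 10:00-11:00, 14:00-16:30, 17:00-18:00.
Summing the common windows: 60 + 150 + 60 = 270 minutes.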